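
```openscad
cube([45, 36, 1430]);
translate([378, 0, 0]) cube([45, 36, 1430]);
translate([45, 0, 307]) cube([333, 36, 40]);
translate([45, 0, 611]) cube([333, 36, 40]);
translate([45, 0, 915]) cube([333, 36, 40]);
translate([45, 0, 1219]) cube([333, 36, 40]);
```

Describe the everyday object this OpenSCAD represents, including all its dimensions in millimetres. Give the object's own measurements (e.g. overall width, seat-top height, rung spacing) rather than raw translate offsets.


A straight ladder. Two 45×36 mm vertical rails, 1430 mm tall, stand 423 mm apart (outside-to-outside) with their front faces coplanar on the −y side. 4 rungs, each 36 mm deep and 40 mm tall, span between the inner faces of the rails, front faces flush with the rails. The lowest rung's underside is at z = 307 mm and rungs are spaced 304 mm apart (underside to underside).


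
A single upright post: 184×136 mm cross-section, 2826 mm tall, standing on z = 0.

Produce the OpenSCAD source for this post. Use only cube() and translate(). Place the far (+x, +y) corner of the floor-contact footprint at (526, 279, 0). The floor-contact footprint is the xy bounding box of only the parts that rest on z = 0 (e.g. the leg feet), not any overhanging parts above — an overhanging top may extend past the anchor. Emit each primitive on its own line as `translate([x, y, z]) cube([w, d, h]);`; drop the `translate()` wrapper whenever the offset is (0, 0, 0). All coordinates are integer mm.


translate([342, 143, 0]) cube([184, 136, 2826]);


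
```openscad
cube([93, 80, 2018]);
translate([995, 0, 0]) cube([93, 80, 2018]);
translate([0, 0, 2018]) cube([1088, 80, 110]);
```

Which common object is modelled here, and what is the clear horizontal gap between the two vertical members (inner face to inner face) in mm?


A door frame. The clear opening width is 902 mm.

Two 2018 mm tall posts with a header on top — a door frame. The left jamb is 93 mm wide at x = 0; the right jamb starts at x = 995. The clear opening is 995 − 93 = 902 mm.


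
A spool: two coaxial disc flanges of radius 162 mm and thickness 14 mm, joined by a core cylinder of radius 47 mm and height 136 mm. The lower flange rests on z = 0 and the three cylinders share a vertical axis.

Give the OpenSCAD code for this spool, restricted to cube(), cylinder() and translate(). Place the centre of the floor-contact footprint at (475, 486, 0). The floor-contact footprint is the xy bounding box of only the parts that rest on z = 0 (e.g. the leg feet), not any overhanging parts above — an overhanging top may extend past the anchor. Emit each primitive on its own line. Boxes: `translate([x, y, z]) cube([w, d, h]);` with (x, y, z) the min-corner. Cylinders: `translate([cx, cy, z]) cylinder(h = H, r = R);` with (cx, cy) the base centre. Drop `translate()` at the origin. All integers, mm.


translate([475, 486, 0]) cylinder(h = 14, r = 162);
translate([475, 486, 14]) cylinder(h = 136, r = 47);
translate([475, 486, 150]) cylinder(h = 14, r = 162);


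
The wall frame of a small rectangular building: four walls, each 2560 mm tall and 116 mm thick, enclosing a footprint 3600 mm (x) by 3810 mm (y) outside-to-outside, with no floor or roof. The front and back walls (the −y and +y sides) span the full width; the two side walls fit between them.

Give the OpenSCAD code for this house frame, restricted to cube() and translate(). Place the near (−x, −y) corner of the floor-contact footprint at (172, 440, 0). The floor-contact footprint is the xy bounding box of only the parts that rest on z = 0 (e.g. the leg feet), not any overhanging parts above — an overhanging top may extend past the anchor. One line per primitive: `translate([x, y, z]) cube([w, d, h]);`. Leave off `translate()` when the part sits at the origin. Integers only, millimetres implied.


translate([172, 440, 0]) cube([3600, 116, 2560]);
translate([172, 4134, 0]) cube([3600, 116, 2560]);
translate([172, 556, 0]) cube([116, 3578, 2560]);
translate([3656, 556, 0]) cube([116, 3578, 2560]);


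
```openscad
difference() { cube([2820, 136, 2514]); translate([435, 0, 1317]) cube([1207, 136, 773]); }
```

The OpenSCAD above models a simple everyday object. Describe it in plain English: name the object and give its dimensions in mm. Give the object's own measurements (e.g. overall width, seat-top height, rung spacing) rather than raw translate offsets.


A wall 2820 mm long (x), 136 mm thick (y), 2514 mm tall, with a rectangular window opening cut through it. The opening is 1207 mm wide and 773 mm tall; its sill is at z = 1317 mm and its near (−x) edge is 435 mm from the wall's −x end. The opening passes through the full wall thickness.


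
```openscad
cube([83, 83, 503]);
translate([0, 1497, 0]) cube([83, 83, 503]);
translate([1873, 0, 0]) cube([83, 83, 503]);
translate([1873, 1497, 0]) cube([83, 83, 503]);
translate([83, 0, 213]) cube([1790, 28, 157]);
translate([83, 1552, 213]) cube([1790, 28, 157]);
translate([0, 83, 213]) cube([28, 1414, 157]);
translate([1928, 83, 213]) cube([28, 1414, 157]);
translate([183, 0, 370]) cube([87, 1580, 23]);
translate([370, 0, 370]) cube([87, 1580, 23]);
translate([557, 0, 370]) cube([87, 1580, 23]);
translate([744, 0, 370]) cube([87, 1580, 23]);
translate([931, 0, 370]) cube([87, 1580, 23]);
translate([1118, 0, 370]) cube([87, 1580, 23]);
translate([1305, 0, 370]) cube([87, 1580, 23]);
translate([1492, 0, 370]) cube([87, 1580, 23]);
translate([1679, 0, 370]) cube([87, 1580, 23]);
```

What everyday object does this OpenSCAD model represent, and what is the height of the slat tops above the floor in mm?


A bed frame. The slat-top height is 393 mm.

Four posts, four rails, and a row of slats — a bed frame. Slats sit on the rails at z = 213 + 157 = 370; with slat thickness 23, the top is 393 mm.


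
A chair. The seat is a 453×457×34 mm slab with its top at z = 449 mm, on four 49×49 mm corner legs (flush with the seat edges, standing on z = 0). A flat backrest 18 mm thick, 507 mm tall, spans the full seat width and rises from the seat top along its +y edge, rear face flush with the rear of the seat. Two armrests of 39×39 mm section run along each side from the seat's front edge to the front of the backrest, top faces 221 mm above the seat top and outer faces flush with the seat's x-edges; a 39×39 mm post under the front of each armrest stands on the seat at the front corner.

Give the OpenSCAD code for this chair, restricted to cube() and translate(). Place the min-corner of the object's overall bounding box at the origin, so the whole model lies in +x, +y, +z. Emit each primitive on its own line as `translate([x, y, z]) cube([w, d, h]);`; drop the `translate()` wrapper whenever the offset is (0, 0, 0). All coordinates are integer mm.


translate([0, 0, 415]) cube([453, 457, 34]);
cube([49, 49, 415]);
translate([404, 0, 0]) cube([49, 49, 415]);
translate([0, 408, 0]) cube([49, 49, 415]);
translate([404, 408, 0]) cube([49, 49, 415]);
translate([0, 439, 449]) cube([453, 18, 507]);
translate([0, 0, 631]) cube([39, 439, 39]);
translate([414, 0, 631]) cube([39, 439, 39]);
translate([0, 0, 449]) cube([39, 39, 182]);
translate([414, 0, 449]) cube([39, 39, 182]);


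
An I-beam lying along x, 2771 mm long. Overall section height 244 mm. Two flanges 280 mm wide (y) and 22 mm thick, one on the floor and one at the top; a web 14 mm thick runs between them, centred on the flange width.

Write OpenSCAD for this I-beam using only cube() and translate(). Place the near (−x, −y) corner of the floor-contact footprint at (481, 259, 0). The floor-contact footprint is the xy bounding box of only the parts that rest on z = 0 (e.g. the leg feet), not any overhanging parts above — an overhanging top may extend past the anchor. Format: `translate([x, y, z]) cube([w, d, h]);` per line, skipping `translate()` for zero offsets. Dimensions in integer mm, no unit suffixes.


translate([481, 259, 0]) cube([2771, 280, 22]);
translate([481, 392, 22]) cube([2771, 14, 200]);
translate([481, 259, 222]) cube([2771, 280, 22]);


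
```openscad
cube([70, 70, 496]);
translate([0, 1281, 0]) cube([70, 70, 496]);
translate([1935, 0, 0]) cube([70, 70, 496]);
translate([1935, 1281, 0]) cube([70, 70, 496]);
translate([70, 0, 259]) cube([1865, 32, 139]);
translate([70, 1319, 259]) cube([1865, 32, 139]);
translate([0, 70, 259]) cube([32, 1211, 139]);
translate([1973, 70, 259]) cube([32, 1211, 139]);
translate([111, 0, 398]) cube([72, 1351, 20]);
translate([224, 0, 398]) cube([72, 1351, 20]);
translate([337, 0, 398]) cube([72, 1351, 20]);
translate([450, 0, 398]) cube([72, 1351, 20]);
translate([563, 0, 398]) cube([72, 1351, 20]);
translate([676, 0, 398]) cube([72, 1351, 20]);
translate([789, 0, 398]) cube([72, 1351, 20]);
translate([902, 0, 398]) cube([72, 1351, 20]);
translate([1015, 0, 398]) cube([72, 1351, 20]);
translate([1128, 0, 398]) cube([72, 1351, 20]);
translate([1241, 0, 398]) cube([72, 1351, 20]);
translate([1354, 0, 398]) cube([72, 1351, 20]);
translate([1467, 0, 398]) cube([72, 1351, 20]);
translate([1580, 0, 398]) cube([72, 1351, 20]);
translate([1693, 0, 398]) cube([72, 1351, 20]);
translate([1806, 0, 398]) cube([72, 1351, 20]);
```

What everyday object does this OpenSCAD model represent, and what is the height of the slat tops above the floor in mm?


A bed frame. The slat-top height is 418 mm.

Four posts, four rails, and a row of slats — a bed frame. Slats sit on the rails at z = 259 + 139 = 398; with slat thickness 20, the top is 418 mm.


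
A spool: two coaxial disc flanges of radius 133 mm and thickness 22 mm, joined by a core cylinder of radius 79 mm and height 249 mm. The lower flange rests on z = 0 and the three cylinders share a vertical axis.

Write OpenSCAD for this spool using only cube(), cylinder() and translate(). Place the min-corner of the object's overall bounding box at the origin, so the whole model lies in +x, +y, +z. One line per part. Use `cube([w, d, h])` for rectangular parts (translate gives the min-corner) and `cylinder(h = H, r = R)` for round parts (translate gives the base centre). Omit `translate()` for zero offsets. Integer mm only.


translate([133, 133, 0]) cylinder(h = 22, r = 133);
translate([133, 133, 22]) cylinder(h = 249, r = 79);
translate([133, 133, 271]) cylinder(h = 22, r = 133);


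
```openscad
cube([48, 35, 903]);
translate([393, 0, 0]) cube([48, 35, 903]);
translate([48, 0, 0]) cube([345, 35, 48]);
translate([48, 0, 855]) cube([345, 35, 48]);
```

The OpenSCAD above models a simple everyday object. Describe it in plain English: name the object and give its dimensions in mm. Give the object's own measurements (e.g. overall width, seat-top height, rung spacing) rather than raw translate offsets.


A rectangular picture frame lying in the x–z plane (depth along y). The opening is 345 mm wide (x) by 807 mm tall (z), surrounded by a border 48 mm wide on all four sides. The frame is 35 mm deep and is made of two full-height vertical stiles with two horizontal rails fitted between them.


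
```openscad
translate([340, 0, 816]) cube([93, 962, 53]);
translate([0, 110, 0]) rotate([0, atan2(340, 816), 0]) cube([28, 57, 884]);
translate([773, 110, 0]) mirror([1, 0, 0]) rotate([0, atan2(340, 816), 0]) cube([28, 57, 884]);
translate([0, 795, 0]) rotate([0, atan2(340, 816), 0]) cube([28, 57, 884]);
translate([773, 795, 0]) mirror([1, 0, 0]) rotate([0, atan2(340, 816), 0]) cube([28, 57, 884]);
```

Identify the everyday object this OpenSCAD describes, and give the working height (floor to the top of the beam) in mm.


A sawhorse. The overall height is 869 mm.

A beam across two mirrored pairs of raked legs — a sawhorse. The beam's underside is at z = 816 (matching the legs' vertical rise in atan2(340, 816)) and the beam is 53 mm tall, so its top is at 816 + 53 = 869 mm. The raked legs top out at the beam's underside, so that is the highest point.


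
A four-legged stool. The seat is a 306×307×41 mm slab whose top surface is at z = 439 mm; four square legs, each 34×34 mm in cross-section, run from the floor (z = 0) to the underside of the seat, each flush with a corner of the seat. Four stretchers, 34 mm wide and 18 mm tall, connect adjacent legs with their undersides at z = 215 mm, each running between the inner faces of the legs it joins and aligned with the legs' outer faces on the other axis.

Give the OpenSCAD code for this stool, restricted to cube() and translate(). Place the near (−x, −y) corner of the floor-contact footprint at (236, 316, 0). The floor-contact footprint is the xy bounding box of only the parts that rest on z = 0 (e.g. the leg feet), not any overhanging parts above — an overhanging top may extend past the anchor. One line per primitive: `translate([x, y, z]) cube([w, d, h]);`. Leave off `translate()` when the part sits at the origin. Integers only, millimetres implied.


translate([236, 316, 398]) cube([306, 307, 41]);
translate([236, 316, 0]) cube([34, 34, 398]);
translate([508, 316, 0]) cube([34, 34, 398]);
translate([236, 589, 0]) cube([34, 34, 398]);
translate([508, 589, 0]) cube([34, 34, 398]);
translate([270, 316, 215]) cube([238, 34, 18]);
translate([270, 589, 215]) cube([238, 34, 18]);
translate([236, 350, 215]) cube([34, 239, 18]);
translate([508, 350, 215]) cube([34, 239, 18]);


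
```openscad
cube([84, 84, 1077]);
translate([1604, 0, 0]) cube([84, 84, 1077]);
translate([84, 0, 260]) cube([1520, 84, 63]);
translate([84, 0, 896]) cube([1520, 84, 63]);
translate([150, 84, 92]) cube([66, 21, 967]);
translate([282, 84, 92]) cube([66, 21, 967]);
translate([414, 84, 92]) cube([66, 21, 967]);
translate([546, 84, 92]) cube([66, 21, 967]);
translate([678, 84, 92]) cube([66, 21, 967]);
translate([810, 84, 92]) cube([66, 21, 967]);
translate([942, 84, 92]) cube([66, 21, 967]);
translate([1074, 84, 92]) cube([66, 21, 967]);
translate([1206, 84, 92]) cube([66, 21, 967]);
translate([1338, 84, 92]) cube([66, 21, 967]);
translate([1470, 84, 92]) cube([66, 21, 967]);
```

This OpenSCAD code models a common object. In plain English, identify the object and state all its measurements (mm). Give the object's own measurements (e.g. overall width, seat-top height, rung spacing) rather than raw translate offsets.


A fence section. Two 84×84 mm posts, 1077 mm tall, stand on the floor with a clear span of 1520 mm between their inner faces. Two horizontal rails of 84×63 mm section span the gap between the posts with their undersides at z = 260 mm and z = 896 mm, flush with the posts' −y face. 11 pickets, each 66 mm wide, 21 mm thick and 967 mm tall, are fixed to the +y face of the rails with their bottoms at z = 92 mm, spaced across the span with a 66 mm gap after the −x post and between neighbouring pickets, with 68 mm left before the +x post.


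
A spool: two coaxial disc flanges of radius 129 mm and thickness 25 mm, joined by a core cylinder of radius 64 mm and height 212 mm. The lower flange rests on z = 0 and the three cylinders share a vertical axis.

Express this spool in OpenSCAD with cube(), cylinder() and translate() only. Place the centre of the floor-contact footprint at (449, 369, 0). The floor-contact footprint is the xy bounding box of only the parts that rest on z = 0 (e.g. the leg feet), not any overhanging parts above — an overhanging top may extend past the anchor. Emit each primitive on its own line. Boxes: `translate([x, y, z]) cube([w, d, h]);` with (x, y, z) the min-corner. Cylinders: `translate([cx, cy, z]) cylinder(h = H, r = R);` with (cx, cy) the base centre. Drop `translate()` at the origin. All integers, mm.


translate([449, 369, 0]) cylinder(h = 25, r = 129);
translate([449, 369, 25]) cylinder(h = 212, r = 64);
translate([449, 369, 237]) cylinder(h = 25, r = 129);


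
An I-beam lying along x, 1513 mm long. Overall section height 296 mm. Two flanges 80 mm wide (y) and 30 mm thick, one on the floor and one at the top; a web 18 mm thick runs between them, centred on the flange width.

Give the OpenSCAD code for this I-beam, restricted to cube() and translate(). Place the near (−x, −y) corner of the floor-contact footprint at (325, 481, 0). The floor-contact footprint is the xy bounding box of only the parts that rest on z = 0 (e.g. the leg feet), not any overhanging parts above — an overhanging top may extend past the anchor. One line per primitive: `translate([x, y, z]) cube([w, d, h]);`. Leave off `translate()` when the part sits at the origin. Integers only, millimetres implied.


translate([325, 481, 0]) cube([1513, 80, 30]);
translate([325, 512, 30]) cube([1513, 18, 236]);
translate([325, 481, 266]) cube([1513, 80, 30]);


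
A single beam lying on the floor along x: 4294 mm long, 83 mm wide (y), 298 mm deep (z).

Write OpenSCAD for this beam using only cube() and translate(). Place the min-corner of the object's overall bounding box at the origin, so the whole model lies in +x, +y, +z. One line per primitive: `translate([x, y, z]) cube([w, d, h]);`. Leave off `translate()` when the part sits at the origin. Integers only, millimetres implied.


cube([4294, 83, 298]);


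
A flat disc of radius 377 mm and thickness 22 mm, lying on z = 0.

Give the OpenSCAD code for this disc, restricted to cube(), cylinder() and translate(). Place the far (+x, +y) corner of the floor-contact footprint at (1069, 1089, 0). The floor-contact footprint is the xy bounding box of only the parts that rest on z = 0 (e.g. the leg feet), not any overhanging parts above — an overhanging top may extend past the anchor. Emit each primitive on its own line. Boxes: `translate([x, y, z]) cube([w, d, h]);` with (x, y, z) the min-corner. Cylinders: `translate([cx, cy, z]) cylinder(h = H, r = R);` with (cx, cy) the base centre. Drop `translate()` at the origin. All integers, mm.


translate([692, 712, 0]) cylinder(h = 22, r = 377);


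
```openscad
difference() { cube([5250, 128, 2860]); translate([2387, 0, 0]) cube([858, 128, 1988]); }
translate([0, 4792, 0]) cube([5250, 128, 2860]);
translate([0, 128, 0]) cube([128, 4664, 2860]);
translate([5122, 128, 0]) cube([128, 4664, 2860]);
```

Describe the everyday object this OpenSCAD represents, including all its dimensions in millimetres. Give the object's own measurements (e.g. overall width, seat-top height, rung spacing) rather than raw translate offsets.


A single room: four walls, each 2860 mm tall and 128 mm thick, enclosing an outside footprint 5250×4920 mm (x × y), no floor or roof. The front and back walls (−y and +y sides) run the full x-width; the side walls fit between their inner faces. A door opening 858 mm wide and 1988 mm tall is cut through the front wall from the floor up, its −x edge 2387 mm from the wall's −x end.


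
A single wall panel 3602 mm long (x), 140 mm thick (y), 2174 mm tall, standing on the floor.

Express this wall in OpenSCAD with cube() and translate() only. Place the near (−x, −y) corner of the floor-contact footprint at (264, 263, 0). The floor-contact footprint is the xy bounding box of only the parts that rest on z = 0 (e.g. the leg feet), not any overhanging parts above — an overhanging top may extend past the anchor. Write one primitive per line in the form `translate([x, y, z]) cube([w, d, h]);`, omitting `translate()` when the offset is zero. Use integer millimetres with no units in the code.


translate([264, 263, 0]) cube([3602, 140, 2174]);


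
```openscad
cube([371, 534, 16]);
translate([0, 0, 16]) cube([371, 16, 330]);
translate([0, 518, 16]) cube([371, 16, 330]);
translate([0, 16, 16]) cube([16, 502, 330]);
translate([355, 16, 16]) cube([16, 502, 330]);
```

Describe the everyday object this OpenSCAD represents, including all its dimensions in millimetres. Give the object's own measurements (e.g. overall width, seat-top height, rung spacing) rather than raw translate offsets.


An open-topped rectangular box: outside dimensions 371×534×346 mm, with a uniform wall and base thickness of 16 mm. The base is a full 371×534 slab on the floor; four walls sit on top of the base. The front and back walls (the −y and +y sides) span the full width; the two side walls fit between them.


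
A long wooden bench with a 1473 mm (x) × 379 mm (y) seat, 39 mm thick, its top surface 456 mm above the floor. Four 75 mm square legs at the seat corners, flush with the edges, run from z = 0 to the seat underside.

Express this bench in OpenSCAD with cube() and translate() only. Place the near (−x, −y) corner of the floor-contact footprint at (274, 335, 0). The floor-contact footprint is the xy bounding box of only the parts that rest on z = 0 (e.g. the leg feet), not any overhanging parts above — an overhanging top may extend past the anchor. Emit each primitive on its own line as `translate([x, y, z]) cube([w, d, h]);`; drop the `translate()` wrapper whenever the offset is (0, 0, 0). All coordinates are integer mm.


// leg_h = 456 − 39 = 417
translate([274, 335, 417]) cube([1473, 379, 39]);
translate([274, 335, 0]) cube([75, 75, 417]);
translate([274, 639, 0]) cube([75, 75, 417]);
translate([1672, 335, 0]) cube([75, 75, 417]);
translate([1672, 639, 0]) cube([75, 75, 417]);


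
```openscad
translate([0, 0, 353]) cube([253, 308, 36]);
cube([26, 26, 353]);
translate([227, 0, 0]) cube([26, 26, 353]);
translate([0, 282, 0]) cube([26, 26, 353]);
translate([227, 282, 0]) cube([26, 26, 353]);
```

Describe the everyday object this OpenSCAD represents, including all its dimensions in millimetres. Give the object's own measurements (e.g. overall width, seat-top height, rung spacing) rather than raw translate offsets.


A simple wooden stool: a rectangular seat 253 mm (x) by 308 mm (y), 36 mm thick, top face at z = 389 mm, on four square legs, each 26×26 mm in cross-section. The legs rest on z = 0, each flush with a corner of the seat.


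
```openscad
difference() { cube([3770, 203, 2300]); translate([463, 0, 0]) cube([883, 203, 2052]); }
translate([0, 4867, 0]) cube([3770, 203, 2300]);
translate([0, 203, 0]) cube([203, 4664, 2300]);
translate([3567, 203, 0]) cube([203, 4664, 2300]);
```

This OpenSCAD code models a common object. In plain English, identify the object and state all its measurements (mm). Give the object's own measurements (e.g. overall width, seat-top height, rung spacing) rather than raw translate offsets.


A single room: four walls, each 2300 mm tall and 203 mm thick, enclosing an outside footprint 3770×5070 mm (x × y), no floor or roof. The front and back walls (−y and +y sides) run the full x-width; the side walls fit between their inner faces. A door opening 883 mm wide and 2052 mm tall is cut through the front wall from the floor up, its −x edge 463 mm from the wall's −x end.


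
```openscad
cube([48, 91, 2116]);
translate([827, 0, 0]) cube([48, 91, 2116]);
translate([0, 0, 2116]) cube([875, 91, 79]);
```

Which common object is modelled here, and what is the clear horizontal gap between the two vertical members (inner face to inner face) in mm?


A door frame. The clear opening width is 779 mm.

Two 2116 mm tall posts with a header on top — a door frame. The left jamb is 48 mm wide at x = 0; the right jamb starts at x = 827. The clear opening is 827 − 48 = 779 mm.


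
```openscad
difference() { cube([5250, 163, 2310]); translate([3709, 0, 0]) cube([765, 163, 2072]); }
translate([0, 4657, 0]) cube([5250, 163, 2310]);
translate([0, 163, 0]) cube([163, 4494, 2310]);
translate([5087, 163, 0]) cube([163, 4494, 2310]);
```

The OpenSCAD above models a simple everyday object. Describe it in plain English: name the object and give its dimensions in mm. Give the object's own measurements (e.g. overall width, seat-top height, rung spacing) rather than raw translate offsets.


A single room: four walls, each 2310 mm tall and 163 mm thick, enclosing an outside footprint 5250×4820 mm (x × y), no floor or roof. The front and back walls (−y and +y sides) run the full x-width; the side walls fit between their inner faces. A door opening 765 mm wide and 2072 mm tall is cut through the front wall from the floor up, its −x edge 3709 mm from the wall's −x end.


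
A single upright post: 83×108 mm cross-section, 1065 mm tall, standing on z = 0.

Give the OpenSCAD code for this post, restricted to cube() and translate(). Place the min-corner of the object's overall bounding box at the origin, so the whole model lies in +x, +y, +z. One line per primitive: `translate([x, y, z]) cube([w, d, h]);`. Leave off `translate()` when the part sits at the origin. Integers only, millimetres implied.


cube([83, 108, 1065]);


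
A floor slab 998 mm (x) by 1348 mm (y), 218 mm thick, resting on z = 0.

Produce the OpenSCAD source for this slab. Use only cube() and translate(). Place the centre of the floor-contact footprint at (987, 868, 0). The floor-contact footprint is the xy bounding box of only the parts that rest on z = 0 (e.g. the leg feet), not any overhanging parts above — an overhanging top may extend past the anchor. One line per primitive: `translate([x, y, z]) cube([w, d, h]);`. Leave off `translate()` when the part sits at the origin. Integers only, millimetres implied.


translate([488, 194, 0]) cube([998, 1348, 218]);


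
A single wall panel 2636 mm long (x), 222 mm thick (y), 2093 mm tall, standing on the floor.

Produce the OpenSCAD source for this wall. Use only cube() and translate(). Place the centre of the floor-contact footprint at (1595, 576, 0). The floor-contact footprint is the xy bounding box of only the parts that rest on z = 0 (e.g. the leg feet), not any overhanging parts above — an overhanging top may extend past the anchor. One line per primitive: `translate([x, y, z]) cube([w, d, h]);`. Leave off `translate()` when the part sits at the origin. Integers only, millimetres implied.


translate([277, 465, 0]) cube([2636, 222, 2093]);


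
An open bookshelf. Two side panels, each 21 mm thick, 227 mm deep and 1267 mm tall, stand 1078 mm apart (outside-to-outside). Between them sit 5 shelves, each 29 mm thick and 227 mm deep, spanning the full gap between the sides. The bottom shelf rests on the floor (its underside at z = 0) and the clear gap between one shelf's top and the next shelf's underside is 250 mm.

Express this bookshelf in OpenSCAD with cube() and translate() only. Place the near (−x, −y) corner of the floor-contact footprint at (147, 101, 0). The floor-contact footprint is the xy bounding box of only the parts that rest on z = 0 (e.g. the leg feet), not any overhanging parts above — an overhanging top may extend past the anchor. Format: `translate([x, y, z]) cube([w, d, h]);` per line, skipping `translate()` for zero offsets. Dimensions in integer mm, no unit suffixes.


translate([147, 101, 0]) cube([21, 227, 1267]);
translate([1204, 101, 0]) cube([21, 227, 1267]);
translate([168, 101, 0]) cube([1036, 227, 29]);
translate([168, 101, 279]) cube([1036, 227, 29]);
translate([168, 101, 558]) cube([1036, 227, 29]);
translate([168, 101, 837]) cube([1036, 227, 29]);
translate([168, 101, 1116]) cube([1036, 227, 29]);


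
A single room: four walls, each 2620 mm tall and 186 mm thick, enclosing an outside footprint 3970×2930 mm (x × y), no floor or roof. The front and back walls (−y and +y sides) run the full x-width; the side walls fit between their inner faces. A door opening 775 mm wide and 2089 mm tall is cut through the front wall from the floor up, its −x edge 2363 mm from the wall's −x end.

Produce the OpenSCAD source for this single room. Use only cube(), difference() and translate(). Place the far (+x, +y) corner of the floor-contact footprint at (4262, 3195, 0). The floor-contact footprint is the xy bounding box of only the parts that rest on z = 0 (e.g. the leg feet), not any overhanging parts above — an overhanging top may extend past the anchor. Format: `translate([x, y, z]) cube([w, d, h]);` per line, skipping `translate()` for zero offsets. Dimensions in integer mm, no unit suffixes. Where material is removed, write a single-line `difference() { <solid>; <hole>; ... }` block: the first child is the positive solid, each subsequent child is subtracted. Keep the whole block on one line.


difference() { translate([292, 265, 0]) cube([3970, 186, 2620]); translate([2655, 265, 0]) cube([775, 186, 2089]); }
translate([292, 3009, 0]) cube([3970, 186, 2620]);
translate([292, 451, 0]) cube([186, 2558, 2620]);
translate([4076, 451, 0]) cube([186, 2558, 2620]);


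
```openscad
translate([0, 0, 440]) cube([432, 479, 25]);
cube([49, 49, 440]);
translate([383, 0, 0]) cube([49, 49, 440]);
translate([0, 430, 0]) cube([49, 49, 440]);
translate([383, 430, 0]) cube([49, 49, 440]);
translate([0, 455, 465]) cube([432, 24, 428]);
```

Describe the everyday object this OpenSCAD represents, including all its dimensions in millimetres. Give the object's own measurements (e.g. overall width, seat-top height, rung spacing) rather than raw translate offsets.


A chair. The seat is a 432×479×25 mm slab with its top at z = 465 mm, on four 49×49 mm corner legs (flush with the seat edges, standing on z = 0). A flat backrest 24 mm thick, 428 mm tall, spans the full seat width and rises from the seat top along its +y edge, rear face flush with the rear of the seat.


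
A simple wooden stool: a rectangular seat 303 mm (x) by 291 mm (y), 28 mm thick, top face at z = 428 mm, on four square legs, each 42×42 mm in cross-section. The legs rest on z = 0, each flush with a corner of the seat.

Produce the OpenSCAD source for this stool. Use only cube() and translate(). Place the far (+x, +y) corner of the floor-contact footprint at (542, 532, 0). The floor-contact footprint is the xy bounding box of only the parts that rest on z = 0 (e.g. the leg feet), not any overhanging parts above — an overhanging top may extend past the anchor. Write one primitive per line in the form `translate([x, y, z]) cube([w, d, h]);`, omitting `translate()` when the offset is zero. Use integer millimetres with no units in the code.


translate([239, 241, 400]) cube([303, 291, 28]);
translate([239, 241, 0]) cube([42, 42, 400]);
translate([500, 241, 0]) cube([42, 42, 400]);
translate([239, 490, 0]) cube([42, 42, 400]);
translate([500, 490, 0]) cube([42, 42, 400]);


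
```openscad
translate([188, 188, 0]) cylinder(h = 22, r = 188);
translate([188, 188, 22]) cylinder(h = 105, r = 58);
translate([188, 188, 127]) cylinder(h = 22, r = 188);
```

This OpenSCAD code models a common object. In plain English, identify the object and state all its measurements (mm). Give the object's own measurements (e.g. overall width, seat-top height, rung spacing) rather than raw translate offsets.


A spool: two coaxial disc flanges of radius 188 mm and thickness 22 mm, joined by a core cylinder of radius 58 mm and height 105 mm. The lower flange rests on z = 0 and the three cylinders share a vertical axis.


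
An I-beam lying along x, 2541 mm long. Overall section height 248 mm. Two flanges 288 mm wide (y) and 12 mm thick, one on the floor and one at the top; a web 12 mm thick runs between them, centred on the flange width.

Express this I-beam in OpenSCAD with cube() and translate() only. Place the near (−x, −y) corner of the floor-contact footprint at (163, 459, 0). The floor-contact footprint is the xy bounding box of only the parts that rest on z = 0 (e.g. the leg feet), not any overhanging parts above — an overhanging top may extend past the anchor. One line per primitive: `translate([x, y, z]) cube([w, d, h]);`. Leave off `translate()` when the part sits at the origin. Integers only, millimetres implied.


translate([163, 459, 0]) cube([2541, 288, 12]);
translate([163, 597, 12]) cube([2541, 12, 224]);
translate([163, 459, 236]) cube([2541, 288, 12]);


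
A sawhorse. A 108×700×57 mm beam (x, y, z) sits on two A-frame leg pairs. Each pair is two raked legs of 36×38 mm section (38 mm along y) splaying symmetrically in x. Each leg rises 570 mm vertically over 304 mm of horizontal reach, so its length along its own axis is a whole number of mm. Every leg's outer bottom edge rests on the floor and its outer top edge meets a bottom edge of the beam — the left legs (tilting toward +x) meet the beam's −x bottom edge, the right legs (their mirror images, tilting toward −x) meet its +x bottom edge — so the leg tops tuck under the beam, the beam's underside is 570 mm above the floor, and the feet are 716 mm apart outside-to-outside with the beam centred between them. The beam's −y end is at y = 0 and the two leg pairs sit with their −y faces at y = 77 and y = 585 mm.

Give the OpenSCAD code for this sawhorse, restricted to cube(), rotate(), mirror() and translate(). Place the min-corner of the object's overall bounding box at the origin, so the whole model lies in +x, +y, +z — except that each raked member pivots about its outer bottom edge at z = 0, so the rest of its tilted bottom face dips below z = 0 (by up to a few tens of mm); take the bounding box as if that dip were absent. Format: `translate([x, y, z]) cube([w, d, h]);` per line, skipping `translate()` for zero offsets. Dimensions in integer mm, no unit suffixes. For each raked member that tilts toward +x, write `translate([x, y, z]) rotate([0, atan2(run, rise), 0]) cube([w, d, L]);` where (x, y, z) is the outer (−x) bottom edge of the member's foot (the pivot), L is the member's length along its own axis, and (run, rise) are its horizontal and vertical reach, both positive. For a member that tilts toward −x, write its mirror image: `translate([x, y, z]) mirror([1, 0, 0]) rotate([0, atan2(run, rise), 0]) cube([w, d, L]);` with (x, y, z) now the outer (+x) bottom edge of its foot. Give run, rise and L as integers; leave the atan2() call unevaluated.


translate([304, 0, 570]) cube([108, 700, 57]);
translate([0, 77, 0]) rotate([0, atan2(304, 570), 0]) cube([36, 38, 646]);
translate([716, 77, 0]) mirror([1, 0, 0]) rotate([0, atan2(304, 570), 0]) cube([36, 38, 646]);
translate([0, 585, 0]) rotate([0, atan2(304, 570), 0]) cube([36, 38, 646]);
translate([716, 585, 0]) mirror([1, 0, 0]) rotate([0, atan2(304, 570), 0]) cube([36, 38, 646]);


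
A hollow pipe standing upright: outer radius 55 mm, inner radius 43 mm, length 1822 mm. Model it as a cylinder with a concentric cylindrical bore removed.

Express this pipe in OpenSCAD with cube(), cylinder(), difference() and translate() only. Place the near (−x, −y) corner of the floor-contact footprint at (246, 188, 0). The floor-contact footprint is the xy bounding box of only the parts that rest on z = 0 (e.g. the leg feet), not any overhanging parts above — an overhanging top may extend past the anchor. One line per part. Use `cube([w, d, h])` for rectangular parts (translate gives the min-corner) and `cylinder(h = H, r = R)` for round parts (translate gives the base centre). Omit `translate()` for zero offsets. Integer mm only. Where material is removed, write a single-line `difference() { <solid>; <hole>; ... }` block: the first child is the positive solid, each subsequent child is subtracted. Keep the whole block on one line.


difference() { translate([301, 243, 0]) cylinder(h = 1822, r = 55); translate([301, 243, 0]) cylinder(h = 1822, r = 43); }


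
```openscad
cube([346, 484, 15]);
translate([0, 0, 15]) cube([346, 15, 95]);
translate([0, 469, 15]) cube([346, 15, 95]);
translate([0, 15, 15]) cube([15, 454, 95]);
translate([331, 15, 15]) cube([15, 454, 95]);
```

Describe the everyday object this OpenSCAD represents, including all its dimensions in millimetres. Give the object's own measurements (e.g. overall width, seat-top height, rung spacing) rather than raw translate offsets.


An open-topped rectangular box: outside dimensions 346×484×110 mm, with a uniform wall and base thickness of 15 mm. The base is a full 346×484 slab on the floor; four walls sit on top of the base. The front and back walls (the −y and +y sides) span the full width; the two side walls fit between them.


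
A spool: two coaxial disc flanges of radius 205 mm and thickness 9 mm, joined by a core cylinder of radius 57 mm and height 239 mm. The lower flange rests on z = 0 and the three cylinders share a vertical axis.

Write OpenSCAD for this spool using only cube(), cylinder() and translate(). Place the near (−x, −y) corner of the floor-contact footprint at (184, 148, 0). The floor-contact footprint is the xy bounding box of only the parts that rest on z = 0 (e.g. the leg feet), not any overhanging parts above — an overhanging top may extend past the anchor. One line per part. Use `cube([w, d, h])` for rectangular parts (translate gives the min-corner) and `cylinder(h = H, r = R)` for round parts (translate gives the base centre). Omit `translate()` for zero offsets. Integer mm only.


translate([389, 353, 0]) cylinder(h = 9, r = 205);
translate([389, 353, 9]) cylinder(h = 239, r = 57);
translate([389, 353, 248]) cylinder(h = 9, r = 205);


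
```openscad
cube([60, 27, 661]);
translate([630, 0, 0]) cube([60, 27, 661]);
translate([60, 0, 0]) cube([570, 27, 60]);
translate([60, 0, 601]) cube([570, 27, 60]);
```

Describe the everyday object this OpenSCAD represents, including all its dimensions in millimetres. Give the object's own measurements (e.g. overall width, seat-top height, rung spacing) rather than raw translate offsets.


A rectangular picture frame lying in the x–z plane (depth along y). The opening is 570 mm wide (x) by 541 mm tall (z), surrounded by a border 60 mm wide on all four sides. The frame is 27 mm deep and is made of two full-height vertical stiles with two horizontal rails fitted between them.


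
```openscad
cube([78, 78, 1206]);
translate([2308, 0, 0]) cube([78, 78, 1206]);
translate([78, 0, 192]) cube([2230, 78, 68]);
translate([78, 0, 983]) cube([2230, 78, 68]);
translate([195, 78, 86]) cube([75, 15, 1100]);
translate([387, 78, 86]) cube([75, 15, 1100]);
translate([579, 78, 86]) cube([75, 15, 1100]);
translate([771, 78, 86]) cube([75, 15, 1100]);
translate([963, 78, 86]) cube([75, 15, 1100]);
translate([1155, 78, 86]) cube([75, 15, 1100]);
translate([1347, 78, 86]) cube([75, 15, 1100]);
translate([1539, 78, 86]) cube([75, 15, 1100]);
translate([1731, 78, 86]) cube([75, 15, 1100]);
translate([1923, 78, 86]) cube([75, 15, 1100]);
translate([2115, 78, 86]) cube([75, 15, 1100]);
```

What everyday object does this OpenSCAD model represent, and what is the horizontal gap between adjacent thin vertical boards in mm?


A fence section. The picket gap is 117 mm.

Two posts, two rails, 11 pickets — a fence section. Span 2230 mm holds 11 pickets of 75 mm with 12 equal gaps: ⌊(2230 − 11·75) / 12⌋ = 117 mm.


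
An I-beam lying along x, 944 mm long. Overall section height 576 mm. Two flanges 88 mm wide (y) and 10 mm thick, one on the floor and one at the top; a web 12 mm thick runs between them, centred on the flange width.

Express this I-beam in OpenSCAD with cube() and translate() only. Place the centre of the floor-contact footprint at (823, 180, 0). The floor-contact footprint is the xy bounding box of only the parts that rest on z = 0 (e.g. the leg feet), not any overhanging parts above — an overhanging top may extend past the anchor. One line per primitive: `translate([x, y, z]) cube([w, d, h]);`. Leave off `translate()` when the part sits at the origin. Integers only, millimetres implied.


translate([351, 136, 0]) cube([944, 88, 10]);
translate([351, 174, 10]) cube([944, 12, 556]);
translate([351, 136, 566]) cube([944, 88, 10]);


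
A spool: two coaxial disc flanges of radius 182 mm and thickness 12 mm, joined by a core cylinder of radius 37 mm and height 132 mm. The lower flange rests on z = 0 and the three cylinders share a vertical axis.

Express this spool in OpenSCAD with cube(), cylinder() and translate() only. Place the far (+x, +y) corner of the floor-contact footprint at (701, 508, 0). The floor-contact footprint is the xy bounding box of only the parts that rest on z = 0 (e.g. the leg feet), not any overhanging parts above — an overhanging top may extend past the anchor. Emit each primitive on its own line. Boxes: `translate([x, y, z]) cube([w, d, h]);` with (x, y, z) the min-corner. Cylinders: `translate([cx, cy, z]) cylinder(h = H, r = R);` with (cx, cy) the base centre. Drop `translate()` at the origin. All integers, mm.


translate([519, 326, 0]) cylinder(h = 12, r = 182);
translate([519, 326, 12]) cylinder(h = 132, r = 37);
translate([519, 326, 144]) cylinder(h = 12, r = 182);
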